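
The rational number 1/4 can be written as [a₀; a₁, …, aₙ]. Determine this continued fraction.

[0; 4]

1 = 0·4 + 1, so a_0 = 0
4 = 4·1 + 0, so a_1 = 4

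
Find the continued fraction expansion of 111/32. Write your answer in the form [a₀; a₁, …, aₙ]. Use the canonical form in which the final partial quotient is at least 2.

[3; 2, 7, 2]

111 = 3·32 + 15, so a_0 = 3
32 = 2·15 + 2, so a_1 = 2
15 = 7·2 + 1, so a_2 = 7
2 = 2·1 + 0, so a_3 = 2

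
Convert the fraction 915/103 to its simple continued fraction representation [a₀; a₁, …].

[8; 1, 7, 1, 1, 2, 2]

915 = 8·103 + 91, so a_0 = 8
103 = 1·91 + 12, so a_1 = 1
91 = 7·12 + 7, so a_2 = 7
12 = 1·7 + 5, so a_3 = 1
7 = 1·5 + 2, so a_4 = 1
5 = 2·2 + 1, so a_5 = 2
2 = 2·1 + 0, so a_6 = 2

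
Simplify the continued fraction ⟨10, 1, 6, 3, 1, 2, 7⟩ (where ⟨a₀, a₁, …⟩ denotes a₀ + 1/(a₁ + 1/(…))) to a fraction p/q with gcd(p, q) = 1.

Start with 7.
2 + 1/(7/1) = 2 + 1/7 = 15/7
1 + 1/(15/7) = 1 + 7/15 = 22/15
3 + 1/(22/15) = 3 + 15/22 = 81/22
6 + 1/(81/22) = 6 + 22/81 = 508/81
1 + 1/(508/81) = 1 + 81/508 = 589/508
10 + 1/(589/508) = 10 + 508/589 = 6398/589

6398/589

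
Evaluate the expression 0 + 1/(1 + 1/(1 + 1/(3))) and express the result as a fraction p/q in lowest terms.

4/7

Start with 3.
1 + 1/(3/1) = 1 + 1/3 = 4/3
1 + 1/(4/3) = 1 + 3/4 = 7/4
0 + 1/(7/4) = 0 + 4/7 = 4/7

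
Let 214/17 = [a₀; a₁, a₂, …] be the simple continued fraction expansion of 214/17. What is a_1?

1

Repeatedly divide and take the remainder:
214 = 12·17 + 10, so a_0 = 12
17 = 1·10 + 7, so a_1 = 1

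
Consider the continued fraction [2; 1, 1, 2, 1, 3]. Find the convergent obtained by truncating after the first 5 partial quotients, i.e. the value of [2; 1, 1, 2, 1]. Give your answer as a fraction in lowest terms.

18/7

a_0 = 2: 2/1
a_1 = 1: 3/1
a_2 = 1: 5/2
a_3 = 2: 13/5
a_4 = 1: 18/7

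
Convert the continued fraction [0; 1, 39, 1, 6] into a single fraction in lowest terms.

a_0 = 0: 0/1
a_1 = 1: 1/1
a_2 = 39: 39/40
a_3 = 1: 40/41
a_4 = 6: 279/286

279/286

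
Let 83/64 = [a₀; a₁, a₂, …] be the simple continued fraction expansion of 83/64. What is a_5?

2

Repeatedly divide and take the remainder:
⌊83/64⌋ = 1, remainder 19
⌊64/19⌋ = 3, remainder 7
⌊19/7⌋ = 2, remainder 5
⌊7/5⌋ = 1, remainder 2
⌊5/2⌋ = 2, remainder 1
⌊2/1⌋ = 2, remainder 0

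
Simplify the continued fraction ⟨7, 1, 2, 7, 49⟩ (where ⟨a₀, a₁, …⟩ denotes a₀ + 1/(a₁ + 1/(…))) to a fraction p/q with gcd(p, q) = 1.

a_0 = 7: 7/1
a_1 = 1: 8/1
a_2 = 2: 23/3
a_3 = 7: 169/22
a_4 = 49: 8304/1081

8304/1081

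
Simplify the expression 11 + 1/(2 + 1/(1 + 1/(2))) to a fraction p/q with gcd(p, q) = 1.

91/8

a_0 = 11: 11/1
a_1 = 2: 23/2
a_2 = 1: 34/3
a_3 = 2: 91/8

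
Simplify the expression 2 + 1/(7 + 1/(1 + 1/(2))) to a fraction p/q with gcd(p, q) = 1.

Use the convergent recurrence hₖ = aₖ·hₖ₋₁ + hₖ₋₂ (and likewise for the denominators kₖ):
a_0 = 2: 2/1
a_1 = 7: 15/7
a_2 = 1: 17/8
a_3 = 2: 49/23

49/23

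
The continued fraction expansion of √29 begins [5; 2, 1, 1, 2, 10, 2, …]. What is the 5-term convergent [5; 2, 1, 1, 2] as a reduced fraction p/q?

Compute successive convergents:
a_0 = 5: 5/1
a_1 = 2: 11/2
a_2 = 1: 16/3
a_3 = 1: 27/5
a_4 = 2: 70/13

70/13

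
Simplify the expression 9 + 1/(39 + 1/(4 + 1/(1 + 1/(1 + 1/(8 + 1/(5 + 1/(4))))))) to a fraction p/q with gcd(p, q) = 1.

Start with 4.
5 + 1/(4/1) = 5 + 1/4 = 21/4
8 + 1/(21/4) = 8 + 4/21 = 172/21
1 + 1/(172/21) = 1 + 21/172 = 193/172
1 + 1/(193/172) = 1 + 172/193 = 365/193
4 + 1/(365/193) = 4 + 193/365 = 1653/365
39 + 1/(1653/365) = 39 + 365/1653 = 64832/1653
9 + 1/(64832/1653) = 9 + 1653/64832 = 585141/64832

585141/64832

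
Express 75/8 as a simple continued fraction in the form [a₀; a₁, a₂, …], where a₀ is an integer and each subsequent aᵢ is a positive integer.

[9; 2, 1, 2]

75 = 9·8 + 3, so a_0 = 9
8 = 2·3 + 2, so a_1 = 2
3 = 1·2 + 1, so a_2 = 1
2 = 2·1 + 0, so a_3 = 2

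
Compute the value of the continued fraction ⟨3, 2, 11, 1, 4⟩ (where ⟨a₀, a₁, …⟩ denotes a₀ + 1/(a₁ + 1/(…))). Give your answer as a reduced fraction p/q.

428/123

Starting at the tail and folding back:
Start with 4.
1 + 1/(4/1) = 1 + 1/4 = 5/4
11 + 1/(5/4) = 11 + 4/5 = 59/5
2 + 1/(59/5) = 2 + 5/59 = 123/59
3 + 1/(123/59) = 3 + 59/123 = 428/123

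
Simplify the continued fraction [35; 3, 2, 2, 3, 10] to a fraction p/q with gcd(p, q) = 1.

Start with 10.
3 + 1/(10/1) = 3 + 1/10 = 31/10
2 + 1/(31/10) = 2 + 10/31 = 72/31
2 + 1/(72/31) = 2 + 31/72 = 175/72
3 + 1/(175/72) = 3 + 72/175 = 597/175
35 + 1/(597/175) = 35 + 175/597 = 21070/597

21070/597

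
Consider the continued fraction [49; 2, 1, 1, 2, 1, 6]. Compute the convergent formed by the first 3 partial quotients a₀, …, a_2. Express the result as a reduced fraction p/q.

a_0 = 49: 49/1
a_1 = 2: 99/2
a_2 = 1: 148/3

148/3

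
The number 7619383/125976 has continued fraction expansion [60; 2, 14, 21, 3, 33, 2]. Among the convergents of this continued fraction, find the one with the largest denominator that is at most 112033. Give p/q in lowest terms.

List convergents until the denominator exceeds the bound:
a_0 = 60: 60/1  (≤ bound)
a_1 = 2: 121/2  (≤ bound)
a_2 = 14: 1754/29  (≤ bound)
a_3 = 21: 36955/611  (≤ bound)
a_4 = 3: 112619/1862  (≤ bound)
a_5 = 33: 3753382/62057  (≤ bound)
a_6 = 2: 7619383/125976  (> 112033, stop)

3753382/62057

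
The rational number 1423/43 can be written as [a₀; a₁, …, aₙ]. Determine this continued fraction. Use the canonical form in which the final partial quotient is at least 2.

[33; 10, 1, 3]

Run the Euclidean algorithm, recording each quotient:
⌊1423/43⌋ = 33, remainder 4
⌊43/4⌋ = 10, remainder 3
⌊4/3⌋ = 1, remainder 1
⌊3/1⌋ = 3, remainder 0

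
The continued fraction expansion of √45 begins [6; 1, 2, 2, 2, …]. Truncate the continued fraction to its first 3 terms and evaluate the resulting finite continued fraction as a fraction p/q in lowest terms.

a_0 = 6: 6/1
a_1 = 1: 7/1
a_2 = 2: 20/3

20/3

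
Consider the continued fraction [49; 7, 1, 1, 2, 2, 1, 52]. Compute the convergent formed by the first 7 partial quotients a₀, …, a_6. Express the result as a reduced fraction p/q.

6338/129

Collapse the nested fraction from the inside out:
Start with 1.
2 + 1/(1/1) = 2 + 1/1 = 3/1
2 + 1/(3/1) = 2 + 1/3 = 7/3
1 + 1/(7/3) = 1 + 3/7 = 10/7
1 + 1/(10/7) = 1 + 7/10 = 17/10
7 + 1/(17/10) = 7 + 10/17 = 129/17
49 + 1/(129/17) = 49 + 17/129 = 6338/129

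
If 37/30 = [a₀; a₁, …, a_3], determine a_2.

3

37 ÷ 30 → quotient 1, remainder 7
30 ÷ 7 → quotient 4, remainder 2
7 ÷ 2 → quotient 3, remainder 1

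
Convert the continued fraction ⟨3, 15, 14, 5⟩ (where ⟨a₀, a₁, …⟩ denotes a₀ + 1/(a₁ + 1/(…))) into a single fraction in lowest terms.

Work from the innermost term outward:
Start with 5.
14 + 1/(5/1) = 14 + 1/5 = 71/5
15 + 1/(71/5) = 15 + 5/71 = 1070/71
3 + 1/(1070/71) = 3 + 71/1070 = 3281/1070

3281/1070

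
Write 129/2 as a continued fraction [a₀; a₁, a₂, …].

Run the Euclidean algorithm, recording each quotient:
⌊129/2⌋ = 64, remainder 1
⌊2/1⌋ = 2, remainder 0

[64; 2]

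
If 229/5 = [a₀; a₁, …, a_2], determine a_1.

Run the Euclidean algorithm, recording each quotient:
229 = 45·5 + 4, so a_0 = 45
5 = 1·4 + 1, so a_1 = 1

1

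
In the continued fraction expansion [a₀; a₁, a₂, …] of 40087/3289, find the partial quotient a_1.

5

Repeatedly divide and take the remainder:
40087 ÷ 3289 → quotient 12, remainder 619
3289 ÷ 619 → quotient 5, remainder 194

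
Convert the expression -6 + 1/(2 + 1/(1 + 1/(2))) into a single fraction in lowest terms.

-45/8

Use the convergent recurrence hₖ = aₖ·hₖ₋₁ + hₖ₋₂ (and likewise for the denominators kₖ):
a_0 = -6: -6/1
a_1 = 2: -11/2
a_2 = 1: -17/3
a_3 = 2: -45/8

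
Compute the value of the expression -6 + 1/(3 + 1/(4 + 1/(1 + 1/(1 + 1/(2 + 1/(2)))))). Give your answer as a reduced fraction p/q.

-1007/177

a_0 = -6: -6/1
a_1 = 3: -17/3
a_2 = 4: -74/13
a_3 = 1: -91/16
a_4 = 1: -165/29
a_5 = 2: -421/74
a_6 = 2: -1007/177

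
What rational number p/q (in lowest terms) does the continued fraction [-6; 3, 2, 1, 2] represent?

-154/27

Start with 2.
1 + 1/(2/1) = 1 + 1/2 = 3/2
2 + 1/(3/2) = 2 + 2/3 = 8/3
3 + 1/(8/3) = 3 + 3/8 = 27/8
-6 + 1/(27/8) = -6 + 8/27 = -154/27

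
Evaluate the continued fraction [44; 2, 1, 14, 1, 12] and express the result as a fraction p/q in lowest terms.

26959/608

Use the convergent recurrence hₖ = aₖ·hₖ₋₁ + hₖ₋₂ (and likewise for the denominators kₖ):
a_0 = 44: 44/1
a_1 = 2: 89/2
a_2 = 1: 133/3
a_3 = 14: 1951/44
a_4 = 1: 2084/47
a_5 = 12: 26959/608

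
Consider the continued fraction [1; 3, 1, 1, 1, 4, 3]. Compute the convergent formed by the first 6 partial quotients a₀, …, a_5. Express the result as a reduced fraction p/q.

65/51

Work from the innermost term outward:
Start with 4.
1 + 1/(4/1) = 1 + 1/4 = 5/4
1 + 1/(5/4) = 1 + 4/5 = 9/5
1 + 1/(9/5) = 1 + 5/9 = 14/9
3 + 1/(14/9) = 3 + 9/14 = 51/14
1 + 1/(51/14) = 1 + 14/51 = 65/51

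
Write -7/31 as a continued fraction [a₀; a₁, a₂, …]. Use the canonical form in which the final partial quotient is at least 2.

[-1; 1, 3, 2, 3]

⌊-7/31⌋ = -1, remainder 24
⌊31/24⌋ = 1, remainder 7
⌊24/7⌋ = 3, remainder 3
⌊7/3⌋ = 2, remainder 1
⌊3/1⌋ = 3, remainder 0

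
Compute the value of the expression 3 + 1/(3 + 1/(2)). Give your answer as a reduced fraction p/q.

a_0 = 3: 3/1
a_1 = 3: 10/3
a_2 = 2: 23/7

23/7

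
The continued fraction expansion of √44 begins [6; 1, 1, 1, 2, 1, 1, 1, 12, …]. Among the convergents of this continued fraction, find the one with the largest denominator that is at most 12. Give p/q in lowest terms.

73/11

List convergents until the denominator exceeds the bound:
a_0 = 6: 6/1  (≤ bound)
a_1 = 1: 7/1  (≤ bound)
a_2 = 1: 13/2  (≤ bound)
a_3 = 1: 20/3  (≤ bound)
a_4 = 2: 53/8  (≤ bound)
a_5 = 1: 73/11  (≤ bound)
a_6 = 1: 126/19  (> 12, stop)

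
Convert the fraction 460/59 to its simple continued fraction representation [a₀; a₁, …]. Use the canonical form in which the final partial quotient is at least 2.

Run the Euclidean algorithm, recording each quotient:
460 ÷ 59 → quotient 7, remainder 47
59 ÷ 47 → quotient 1, remainder 12
47 ÷ 12 → quotient 3, remainder 11
12 ÷ 11 → quotient 1, remainder 1
11 ÷ 1 → quotient 11, remainder 0

[7; 1, 3, 1, 11]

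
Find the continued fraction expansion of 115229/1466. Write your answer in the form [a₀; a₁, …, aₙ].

[78; 1, 1, 1, 1, 41, 3, 2]

115229 = 78·1466 + 881, so a_0 = 78
1466 = 1·881 + 585, so a_1 = 1
881 = 1·585 + 296, so a_2 = 1
585 = 1·296 + 289, so a_3 = 1
296 = 1·289 + 7, so a_4 = 1
289 = 41·7 + 2, so a_5 = 41
7 = 3·2 + 1, so a_6 = 3
2 = 2·1 + 0, so a_7 = 2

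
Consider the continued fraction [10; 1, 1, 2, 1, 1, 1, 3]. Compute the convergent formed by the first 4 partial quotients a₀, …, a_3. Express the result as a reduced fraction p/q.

Compute successive convergents:
a_0 = 10: 10/1
a_1 = 1: 11/1
a_2 = 1: 21/2
a_3 = 2: 53/5

53/5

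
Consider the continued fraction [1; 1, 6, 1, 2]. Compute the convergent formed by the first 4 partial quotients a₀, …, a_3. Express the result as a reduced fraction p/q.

15/8

Start with 1.
6 + 1/(1/1) = 6 + 1/1 = 7/1
1 + 1/(7/1) = 1 + 1/7 = 8/7
1 + 1/(8/7) = 1 + 7/8 = 15/8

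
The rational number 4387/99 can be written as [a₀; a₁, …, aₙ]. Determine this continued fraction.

4387 ÷ 99 → quotient 44, remainder 31
99 ÷ 31 → quotient 3, remainder 6
31 ÷ 6 → quotient 5, remainder 1
6 ÷ 1 → quotient 6, remainder 0

[44; 3, 5, 6]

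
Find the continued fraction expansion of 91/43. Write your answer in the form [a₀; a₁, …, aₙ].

[2; 8, 1, 1, 2]

91 ÷ 43 → quotient 2, remainder 5
43 ÷ 5 → quotient 8, remainder 3
5 ÷ 3 → quotient 1, remainder 2
3 ÷ 2 → quotient 1, remainder 1
2 ÷ 1 → quotient 2, remainder 0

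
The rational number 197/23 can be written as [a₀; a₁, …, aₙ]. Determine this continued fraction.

Apply division with remainder until the remainder is 0:
⌊197/23⌋ = 8, remainder 13
⌊23/13⌋ = 1, remainder 10
⌊13/10⌋ = 1, remainder 3
⌊10/3⌋ = 3, remainder 1
⌊3/1⌋ = 3, remainder 0

[8; 1, 1, 3, 3]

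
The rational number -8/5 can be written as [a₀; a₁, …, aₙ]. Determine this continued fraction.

⌊-8/5⌋ = -2, remainder 2
⌊5/2⌋ = 2, remainder 1
⌊2/1⌋ = 2, remainder 0

[-2; 2, 2]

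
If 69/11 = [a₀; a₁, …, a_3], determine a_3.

Apply division with remainder until the remainder is 0:
69 = 6·11 + 3, so a_0 = 6
11 = 3·3 + 2, so a_1 = 3
3 = 1·2 + 1, so a_2 = 1
2 = 2·1 + 0, so a_3 = 2

2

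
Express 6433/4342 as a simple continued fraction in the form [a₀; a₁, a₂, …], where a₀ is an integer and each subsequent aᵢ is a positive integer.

[1; 2, 13, 14, 1, 1, 5]

6433 ÷ 4342 → quotient 1, remainder 2091
4342 ÷ 2091 → quotient 2, remainder 160
2091 ÷ 160 → quotient 13, remainder 11
160 ÷ 11 → quotient 14, remainder 6
11 ÷ 6 → quotient 1, remainder 5
6 ÷ 5 → quotient 1, remainder 1
5 ÷ 1 → quotient 5, remainder 0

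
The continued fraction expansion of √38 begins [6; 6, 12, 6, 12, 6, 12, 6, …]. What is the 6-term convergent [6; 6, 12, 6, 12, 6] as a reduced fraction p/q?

202501/32850

a_0 = 6: 6/1
a_1 = 6: 37/6
a_2 = 12: 450/73
a_3 = 6: 2737/444
a_4 = 12: 33294/5401
a_5 = 6: 202501/32850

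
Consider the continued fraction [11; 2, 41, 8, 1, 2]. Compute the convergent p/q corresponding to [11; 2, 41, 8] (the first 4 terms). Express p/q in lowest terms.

7655/666

Start with 8.
41 + 1/(8/1) = 41 + 1/8 = 329/8
2 + 1/(329/8) = 2 + 8/329 = 666/329
11 + 1/(666/329) = 11 + 329/666 = 7655/666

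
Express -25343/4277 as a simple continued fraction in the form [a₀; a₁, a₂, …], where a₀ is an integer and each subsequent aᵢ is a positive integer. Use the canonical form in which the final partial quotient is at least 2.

-25343 ÷ 4277 → quotient -6, remainder 319
4277 ÷ 319 → quotient 13, remainder 130
319 ÷ 130 → quotient 2, remainder 59
130 ÷ 59 → quotient 2, remainder 12
59 ÷ 12 → quotient 4, remainder 11
12 ÷ 11 → quotient 1, remainder 1
11 ÷ 1 → quotient 11, remainder 0

[-6; 13, 2, 2, 4, 1, 11]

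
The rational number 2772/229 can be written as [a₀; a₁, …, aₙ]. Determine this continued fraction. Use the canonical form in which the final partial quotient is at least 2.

2772 = 12·229 + 24, so a_0 = 12
229 = 9·24 + 13, so a_1 = 9
24 = 1·13 + 11, so a_2 = 1
13 = 1·11 + 2, so a_3 = 1
11 = 5·2 + 1, so a_4 = 5
2 = 2·1 + 0, so a_5 = 2

[12; 9, 1, 1, 5, 2]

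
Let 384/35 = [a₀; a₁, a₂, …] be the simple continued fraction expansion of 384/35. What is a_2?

34

384 = 10·35 + 34, so a_0 = 10
35 = 1·34 + 1, so a_1 = 1
34 = 34·1 + 0, so a_2 = 34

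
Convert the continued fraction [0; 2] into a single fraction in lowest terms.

1/2

Start with 2.
0 + 1/(2/1) = 0 + 1/2 = 1/2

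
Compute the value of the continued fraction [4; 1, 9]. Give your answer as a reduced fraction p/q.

Use the convergent recurrence hₖ = aₖ·hₖ₋₁ + hₖ₋₂ (and likewise for the denominators kₖ):
a_0 = 4: 4/1
a_1 = 1: 5/1
a_2 = 9: 49/10

49/10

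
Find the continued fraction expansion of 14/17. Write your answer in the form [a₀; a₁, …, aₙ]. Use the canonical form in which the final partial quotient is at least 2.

[0; 1, 4, 1, 2]

Repeatedly divide and take the remainder:
14 = 0·17 + 14, so a_0 = 0
17 = 1·14 + 3, so a_1 = 1
14 = 4·3 + 2, so a_2 = 4
3 = 1·2 + 1, so a_3 = 1
2 = 2·1 + 0, so a_4 = 2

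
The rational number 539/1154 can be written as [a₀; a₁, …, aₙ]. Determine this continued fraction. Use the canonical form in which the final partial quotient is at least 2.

Run the Euclidean algorithm, recording each quotient:
539 = 0·1154 + 539, so a_0 = 0
1154 = 2·539 + 76, so a_1 = 2
539 = 7·76 + 7, so a_2 = 7
76 = 10·7 + 6, so a_3 = 10
7 = 1·6 + 1, so a_4 = 1
6 = 6·1 + 0, so a_5 = 6

[0; 2, 7, 10, 1, 6]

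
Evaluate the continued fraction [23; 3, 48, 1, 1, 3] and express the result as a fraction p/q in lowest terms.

Starting at the tail and folding back:
Start with 3.
1 + 1/(3/1) = 1 + 1/3 = 4/3
1 + 1/(4/3) = 1 + 3/4 = 7/4
48 + 1/(7/4) = 48 + 4/7 = 340/7
3 + 1/(340/7) = 3 + 7/340 = 1027/340
23 + 1/(1027/340) = 23 + 340/1027 = 23961/1027

23961/1027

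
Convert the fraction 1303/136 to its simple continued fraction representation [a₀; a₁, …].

[9; 1, 1, 2, 1, 1, 2, 4]

1303 = 9·136 + 79, so a_0 = 9
136 = 1·79 + 57, so a_1 = 1
79 = 1·57 + 22, so a_2 = 1
57 = 2·22 + 13, so a_3 = 2
22 = 1·13 + 9, so a_4 = 1
13 = 1·9 + 4, so a_5 = 1
9 = 2·4 + 1, so a_6 = 2
4 = 4·1 + 0, so a_7 = 4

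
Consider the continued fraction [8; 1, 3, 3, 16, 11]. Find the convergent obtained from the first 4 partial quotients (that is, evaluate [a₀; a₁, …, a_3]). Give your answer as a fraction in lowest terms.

114/13

Use the convergent recurrence hₖ = aₖ·hₖ₋₁ + hₖ₋₂ (and likewise for the denominators kₖ):
a_0 = 8: 8/1
a_1 = 1: 9/1
a_2 = 3: 35/4
a_3 = 3: 114/13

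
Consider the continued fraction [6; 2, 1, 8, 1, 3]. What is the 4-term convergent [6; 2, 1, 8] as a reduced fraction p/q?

Start with 8.
1 + 1/(8/1) = 1 + 1/8 = 9/8
2 + 1/(9/8) = 2 + 8/9 = 26/9
6 + 1/(26/9) = 6 + 9/26 = 165/26

165/26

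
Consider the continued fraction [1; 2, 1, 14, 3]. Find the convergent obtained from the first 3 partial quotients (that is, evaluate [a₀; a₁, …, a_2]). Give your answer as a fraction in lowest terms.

Start with 1.
2 + 1/(1/1) = 2 + 1/1 = 3/1
1 + 1/(3/1) = 1 + 1/3 = 4/3

4/3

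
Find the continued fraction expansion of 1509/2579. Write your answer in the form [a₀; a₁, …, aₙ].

[0; 1, 1, 2, 2, 3, 2, 27]

1509 ÷ 2579 → quotient 0, remainder 1509
2579 ÷ 1509 → quotient 1, remainder 1070
1509 ÷ 1070 → quotient 1, remainder 439
1070 ÷ 439 → quotient 2, remainder 192
439 ÷ 192 → quotient 2, remainder 55
192 ÷ 55 → quotient 3, remainder 27
55 ÷ 27 → quotient 2, remainder 1
27 ÷ 1 → quotient 27, remainder 0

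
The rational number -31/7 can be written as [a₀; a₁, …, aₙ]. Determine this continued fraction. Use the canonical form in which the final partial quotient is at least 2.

Apply division with remainder until the remainder is 0:
⌊-31/7⌋ = -5, remainder 4
⌊7/4⌋ = 1, remainder 3
⌊4/3⌋ = 1, remainder 1
⌊3/1⌋ = 3, remainder 0

[-5; 1, 1, 3]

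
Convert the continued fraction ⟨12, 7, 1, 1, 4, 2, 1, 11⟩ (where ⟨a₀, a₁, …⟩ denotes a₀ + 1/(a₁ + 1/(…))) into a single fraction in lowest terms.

31059/2560

Use the convergent recurrence hₖ = aₖ·hₖ₋₁ + hₖ₋₂ (and likewise for the denominators kₖ):
a_0 = 12: 12/1
a_1 = 7: 85/7
a_2 = 1: 97/8
a_3 = 1: 182/15
a_4 = 4: 825/68
a_5 = 2: 1832/151
a_6 = 1: 2657/219
a_7 = 11: 31059/2560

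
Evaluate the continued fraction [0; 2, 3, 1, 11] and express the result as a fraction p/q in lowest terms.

47/106

Work from the innermost term outward:
Start with 11.
1 + 1/(11/1) = 1 + 1/11 = 12/11
3 + 1/(12/11) = 3 + 11/12 = 47/12
2 + 1/(47/12) = 2 + 12/47 = 106/47
0 + 1/(106/47) = 0 + 47/106 = 47/106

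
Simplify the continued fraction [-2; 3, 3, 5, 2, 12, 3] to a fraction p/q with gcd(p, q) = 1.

Start with 3.
12 + 1/(3/1) = 12 + 1/3 = 37/3
2 + 1/(37/3) = 2 + 3/37 = 77/37
5 + 1/(77/37) = 5 + 37/77 = 422/77
3 + 1/(422/77) = 3 + 77/422 = 1343/422
3 + 1/(1343/422) = 3 + 422/1343 = 4451/1343
-2 + 1/(4451/1343) = -2 + 1343/4451 = -7559/4451

-7559/4451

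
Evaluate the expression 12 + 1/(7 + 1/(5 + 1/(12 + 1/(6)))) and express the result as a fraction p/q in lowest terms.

32411/2670

a_0 = 12: 12/1
a_1 = 7: 85/7
a_2 = 5: 437/36
a_3 = 12: 5329/439
a_4 = 6: 32411/2670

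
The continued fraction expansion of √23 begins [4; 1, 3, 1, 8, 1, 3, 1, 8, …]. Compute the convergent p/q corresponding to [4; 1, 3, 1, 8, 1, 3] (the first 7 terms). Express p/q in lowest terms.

Build up convergents one term at a time:
a_0 = 4: 4/1
a_1 = 1: 5/1
a_2 = 3: 19/4
a_3 = 1: 24/5
a_4 = 8: 211/44
a_5 = 1: 235/49
a_6 = 3: 916/191

916/191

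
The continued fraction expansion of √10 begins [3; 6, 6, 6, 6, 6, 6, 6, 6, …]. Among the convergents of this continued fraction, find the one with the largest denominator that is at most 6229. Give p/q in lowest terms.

4443/1405

List convergents until the denominator exceeds the bound:
a_0 = 3: 3/1  (≤ bound)
a_1 = 6: 19/6  (≤ bound)
a_2 = 6: 117/37  (≤ bound)
a_3 = 6: 721/228  (≤ bound)
a_4 = 6: 4443/1405  (≤ bound)
a_5 = 6: 27379/8658  (> 6229, stop)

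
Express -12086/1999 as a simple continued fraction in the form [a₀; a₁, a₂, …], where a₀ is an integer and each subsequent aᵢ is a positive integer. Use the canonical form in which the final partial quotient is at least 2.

[-7; 1, 20, 1, 2, 1, 2, 8]

-12086 = -7·1999 + 1907, so a_0 = -7
1999 = 1·1907 + 92, so a_1 = 1
1907 = 20·92 + 67, so a_2 = 20
92 = 1·67 + 25, so a_3 = 1
67 = 2·25 + 17, so a_4 = 2
25 = 1·17 + 8, so a_5 = 1
17 = 2·8 + 1, so a_6 = 2
8 = 8·1 + 0, so a_7 = 8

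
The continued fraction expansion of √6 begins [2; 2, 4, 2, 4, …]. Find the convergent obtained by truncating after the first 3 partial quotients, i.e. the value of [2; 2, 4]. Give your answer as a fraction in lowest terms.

22/9

Collapse the nested fraction from the inside out:
Start with 4.
2 + 1/(4/1) = 2 + 1/4 = 9/4
2 + 1/(9/4) = 2 + 4/9 = 22/9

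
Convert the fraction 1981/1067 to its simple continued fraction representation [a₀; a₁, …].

[1; 1, 5, 1, 37, 4]

Repeatedly divide and take the remainder:
1981 = 1·1067 + 914, so a_0 = 1
1067 = 1·914 + 153, so a_1 = 1
914 = 5·153 + 149, so a_2 = 5
153 = 1·149 + 4, so a_3 = 1
149 = 37·4 + 1, so a_4 = 37
4 = 4·1 + 0, so a_5 = 4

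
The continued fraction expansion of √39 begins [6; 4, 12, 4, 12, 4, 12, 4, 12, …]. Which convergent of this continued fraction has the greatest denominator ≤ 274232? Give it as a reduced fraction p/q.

List convergents until the denominator exceeds the bound:
a_0 = 6: 6/1  (≤ bound)
a_1 = 4: 25/4  (≤ bound)
a_2 = 12: 306/49  (≤ bound)
a_3 = 4: 1249/200  (≤ bound)
a_4 = 12: 15294/2449  (≤ bound)
a_5 = 4: 62425/9996  (≤ bound)
a_6 = 12: 764394/122401  (≤ bound)
a_7 = 4: 3120001/499600  (> 274232, stop)

764394/122401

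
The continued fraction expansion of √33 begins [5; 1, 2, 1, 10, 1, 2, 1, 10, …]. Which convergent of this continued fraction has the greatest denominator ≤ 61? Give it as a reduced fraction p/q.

a_0 = 5: 5/1  (≤ bound)
a_1 = 1: 6/1  (≤ bound)
a_2 = 2: 17/3  (≤ bound)
a_3 = 1: 23/4  (≤ bound)
a_4 = 10: 247/43  (≤ bound)
a_5 = 1: 270/47  (≤ bound)
a_6 = 2: 787/137  (> 61, stop)

270/47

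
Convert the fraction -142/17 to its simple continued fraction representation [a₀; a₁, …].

[-9; 1, 1, 1, 5]

-142 = -9·17 + 11, so a_0 = -9
17 = 1·11 + 6, so a_1 = 1
11 = 1·6 + 5, so a_2 = 1
6 = 1·5 + 1, so a_3 = 1
5 = 5·1 + 0, so a_4 = 5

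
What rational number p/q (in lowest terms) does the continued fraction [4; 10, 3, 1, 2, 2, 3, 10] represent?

38544/9407

Start with 10.
3 + 1/(10/1) = 3 + 1/10 = 31/10
2 + 1/(31/10) = 2 + 10/31 = 72/31
2 + 1/(72/31) = 2 + 31/72 = 175/72
1 + 1/(175/72) = 1 + 72/175 = 247/175
3 + 1/(247/175) = 3 + 175/247 = 916/247
10 + 1/(916/247) = 10 + 247/916 = 9407/916
4 + 1/(9407/916) = 4 + 916/9407 = 38544/9407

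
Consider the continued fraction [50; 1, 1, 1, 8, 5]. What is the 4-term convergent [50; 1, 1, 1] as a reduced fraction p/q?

152/3

a_0 = 50: 50/1
a_1 = 1: 51/1
a_2 = 1: 101/2
a_3 = 1: 152/3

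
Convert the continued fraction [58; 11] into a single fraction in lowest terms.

639/11

Start with 11.
58 + 1/(11/1) = 58 + 1/11 = 639/11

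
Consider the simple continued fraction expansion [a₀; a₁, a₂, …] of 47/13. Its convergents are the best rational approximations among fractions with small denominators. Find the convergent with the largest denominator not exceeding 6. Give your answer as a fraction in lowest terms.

18/5

List convergents until the denominator exceeds the bound:
a_0 = 3: 3/1  (≤ bound)
a_1 = 1: 4/1  (≤ bound)
a_2 = 1: 7/2  (≤ bound)
a_3 = 1: 11/3  (≤ bound)
a_4 = 1: 18/5  (≤ bound)
a_5 = 2: 47/13  (> 6, stop)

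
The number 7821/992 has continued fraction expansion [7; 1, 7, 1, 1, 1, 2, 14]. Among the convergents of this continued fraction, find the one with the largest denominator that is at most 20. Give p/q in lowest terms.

a_0 = 7: 7/1  (≤ bound)
a_1 = 1: 8/1  (≤ bound)
a_2 = 7: 63/8  (≤ bound)
a_3 = 1: 71/9  (≤ bound)
a_4 = 1: 134/17  (≤ bound)
a_5 = 1: 205/26  (> 20, stop)

134/17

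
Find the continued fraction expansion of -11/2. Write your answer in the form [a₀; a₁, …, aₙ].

-11 ÷ 2 → quotient -6, remainder 1
2 ÷ 1 → quotient 2, remainder 0

[-6; 2]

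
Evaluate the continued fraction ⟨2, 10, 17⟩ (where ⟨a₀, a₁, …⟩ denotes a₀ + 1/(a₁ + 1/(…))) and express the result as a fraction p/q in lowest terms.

Start with 17.
10 + 1/(17/1) = 10 + 1/17 = 171/17
2 + 1/(171/17) = 2 + 17/171 = 359/171

359/171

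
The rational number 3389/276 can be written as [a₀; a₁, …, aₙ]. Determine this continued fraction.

3389 = 12·276 + 77, so a_0 = 12
276 = 3·77 + 45, so a_1 = 3
77 = 1·45 + 32, so a_2 = 1
45 = 1·32 + 13, so a_3 = 1
32 = 2·13 + 6, so a_4 = 2
13 = 2·6 + 1, so a_5 = 2
6 = 6·1 + 0, so a_6 = 6

[12; 3, 1, 1, 2, 2, 6]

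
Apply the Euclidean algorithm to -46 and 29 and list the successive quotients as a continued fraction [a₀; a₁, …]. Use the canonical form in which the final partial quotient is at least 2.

[-2; 2, 2, 2, 2]

-46 = -2·29 + 12, so a_0 = -2
29 = 2·12 + 5, so a_1 = 2
12 = 2·5 + 2, so a_2 = 2
5 = 2·2 + 1, so a_3 = 2
2 = 2·1 + 0, so a_4 = 2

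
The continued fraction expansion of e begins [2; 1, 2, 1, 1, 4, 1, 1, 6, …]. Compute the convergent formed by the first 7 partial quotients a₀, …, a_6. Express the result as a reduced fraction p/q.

106/39

a_0 = 2: 2/1
a_1 = 1: 3/1
a_2 = 2: 8/3
a_3 = 1: 11/4
a_4 = 1: 19/7
a_5 = 4: 87/32
a_6 = 1: 106/39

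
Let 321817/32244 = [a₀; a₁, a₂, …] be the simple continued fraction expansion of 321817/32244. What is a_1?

1

Repeatedly divide and take the remainder:
⌊321817/32244⌋ = 9, remainder 31621
⌊32244/31621⌋ = 1, remainder 623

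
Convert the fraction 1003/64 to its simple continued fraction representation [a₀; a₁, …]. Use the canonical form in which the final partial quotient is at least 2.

[15; 1, 2, 21]

1003 ÷ 64 → quotient 15, remainder 43
64 ÷ 43 → quotient 1, remainder 21
43 ÷ 21 → quotient 2, remainder 1
21 ÷ 1 → quotient 21, remainder 0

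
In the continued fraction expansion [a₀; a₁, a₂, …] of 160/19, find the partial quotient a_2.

2

160 = 8·19 + 8, so a_0 = 8
19 = 2·8 + 3, so a_1 = 2
8 = 2·3 + 2, so a_2 = 2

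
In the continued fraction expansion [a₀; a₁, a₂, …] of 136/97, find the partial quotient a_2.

2

⌊136/97⌋ = 1, remainder 39
⌊97/39⌋ = 2, remainder 19
⌊39/19⌋ = 2, remainder 1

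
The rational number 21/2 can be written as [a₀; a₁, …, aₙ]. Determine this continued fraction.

Apply division with remainder until the remainder is 0:
21 = 10·2 + 1, so a_0 = 10
2 = 2·1 + 0, so a_1 = 2

[10; 2]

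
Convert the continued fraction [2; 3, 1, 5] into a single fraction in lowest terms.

52/23

Compute successive convergents:
a_0 = 2: 2/1
a_1 = 3: 7/3
a_2 = 1: 9/4
a_3 = 5: 52/23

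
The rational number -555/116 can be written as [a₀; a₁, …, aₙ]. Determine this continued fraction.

[-5; 4, 1, 1, 1, 3, 2]

-555 ÷ 116 → quotient -5, remainder 25
116 ÷ 25 → quotient 4, remainder 16
25 ÷ 16 → quotient 1, remainder 9
16 ÷ 9 → quotient 1, remainder 7
9 ÷ 7 → quotient 1, remainder 2
7 ÷ 2 → quotient 3, remainder 1
2 ÷ 1 → quotient 2, remainder 0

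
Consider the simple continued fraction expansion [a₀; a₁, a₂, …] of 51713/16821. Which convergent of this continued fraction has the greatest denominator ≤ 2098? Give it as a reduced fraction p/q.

3351/1090

a_0 = 3: 3/1  (≤ bound)
a_1 = 13: 40/13  (≤ bound)
a_2 = 2: 83/27  (≤ bound)
a_3 = 5: 455/148  (≤ bound)
a_4 = 3: 1448/471  (≤ bound)
a_5 = 2: 3351/1090  (≤ bound)
a_6 = 15: 51713/16821  (> 2098, stop)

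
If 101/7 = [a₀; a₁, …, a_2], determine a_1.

Repeatedly divide and take the remainder:
⌊101/7⌋ = 14, remainder 3
⌊7/3⌋ = 2, remainder 1

2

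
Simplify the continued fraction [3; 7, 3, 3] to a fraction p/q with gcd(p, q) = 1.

Start with 3.
3 + 1/(3/1) = 3 + 1/3 = 10/3
7 + 1/(10/3) = 7 + 3/10 = 73/10
3 + 1/(73/10) = 3 + 10/73 = 229/73

229/73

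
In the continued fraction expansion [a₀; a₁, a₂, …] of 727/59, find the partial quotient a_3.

⌊727/59⌋ = 12, remainder 19
⌊59/19⌋ = 3, remainder 2
⌊19/2⌋ = 9, remainder 1
⌊2/1⌋ = 2, remainder 0

2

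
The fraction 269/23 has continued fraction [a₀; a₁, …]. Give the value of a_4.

Repeatedly divide and take the remainder:
269 = 11·23 + 16, so a_0 = 11
23 = 1·16 + 7, so a_1 = 1
16 = 2·7 + 2, so a_2 = 2
7 = 3·2 + 1, so a_3 = 3
2 = 2·1 + 0, so a_4 = 2

2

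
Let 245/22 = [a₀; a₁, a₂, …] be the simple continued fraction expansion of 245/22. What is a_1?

7

Apply division with remainder until the remainder is 0:
245 = 11·22 + 3, so a_0 = 11
22 = 7·3 + 1, so a_1 = 7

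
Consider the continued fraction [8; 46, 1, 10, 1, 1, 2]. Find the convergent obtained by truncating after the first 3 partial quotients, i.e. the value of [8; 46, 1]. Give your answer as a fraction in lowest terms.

Work from the innermost term outward:
Start with 1.
46 + 1/(1/1) = 46 + 1/1 = 47/1
8 + 1/(47/1) = 8 + 1/47 = 377/47

377/47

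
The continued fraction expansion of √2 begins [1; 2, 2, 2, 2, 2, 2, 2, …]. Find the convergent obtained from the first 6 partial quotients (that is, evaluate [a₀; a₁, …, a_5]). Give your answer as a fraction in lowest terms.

Use the convergent recurrence hₖ = aₖ·hₖ₋₁ + hₖ₋₂ (and likewise for the denominators kₖ):
a_0 = 1: 1/1
a_1 = 2: 3/2
a_2 = 2: 7/5
a_3 = 2: 17/12
a_4 = 2: 41/29
a_5 = 2: 99/70

99/70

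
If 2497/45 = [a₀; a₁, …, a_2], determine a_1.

Run the Euclidean algorithm, recording each quotient:
⌊2497/45⌋ = 55, remainder 22
⌊45/22⌋ = 2, remainder 1

2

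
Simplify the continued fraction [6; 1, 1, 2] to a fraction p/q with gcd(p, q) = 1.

Start with 2.
1 + 1/(2/1) = 1 + 1/2 = 3/2
1 + 1/(3/2) = 1 + 2/3 = 5/3
6 + 1/(5/3) = 6 + 3/5 = 33/5

33/5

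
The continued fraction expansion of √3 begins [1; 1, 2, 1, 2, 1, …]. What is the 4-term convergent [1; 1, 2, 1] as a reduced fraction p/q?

Compute successive convergents:
a_0 = 1: 1/1
a_1 = 1: 2/1
a_2 = 2: 5/3
a_3 = 1: 7/4

7/4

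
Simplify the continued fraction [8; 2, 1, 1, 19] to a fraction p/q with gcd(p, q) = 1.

823/98

Build up convergents one term at a time:
a_0 = 8: 8/1
a_1 = 2: 17/2
a_2 = 1: 25/3
a_3 = 1: 42/5
a_4 = 19: 823/98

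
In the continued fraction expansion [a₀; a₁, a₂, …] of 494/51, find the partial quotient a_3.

Repeatedly divide and take the remainder:
494 ÷ 51 → quotient 9, remainder 35
51 ÷ 35 → quotient 1, remainder 16
35 ÷ 16 → quotient 2, remainder 3
16 ÷ 3 → quotient 5, remainder 1

5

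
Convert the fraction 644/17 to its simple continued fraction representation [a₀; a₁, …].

[37; 1, 7, 2]

644 = 37·17 + 15, so a_0 = 37
17 = 1·15 + 2, so a_1 = 1
15 = 7·2 + 1, so a_2 = 7
2 = 2·1 + 0, so a_3 = 2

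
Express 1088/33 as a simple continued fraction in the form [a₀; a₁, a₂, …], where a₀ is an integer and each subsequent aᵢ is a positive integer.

⌊1088/33⌋ = 32, remainder 32
⌊33/32⌋ = 1, remainder 1
⌊32/1⌋ = 32, remainder 0

[32; 1, 32]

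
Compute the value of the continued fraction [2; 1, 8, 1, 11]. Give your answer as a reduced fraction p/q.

a_0 = 2: 2/1
a_1 = 1: 3/1
a_2 = 8: 26/9
a_3 = 1: 29/10
a_4 = 11: 345/119

345/119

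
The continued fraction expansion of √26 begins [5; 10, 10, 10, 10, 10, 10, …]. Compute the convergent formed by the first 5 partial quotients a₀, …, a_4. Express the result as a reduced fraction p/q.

52525/10301

a_0 = 5: 5/1
a_1 = 10: 51/10
a_2 = 10: 515/101
a_3 = 10: 5201/1020
a_4 = 10: 52525/10301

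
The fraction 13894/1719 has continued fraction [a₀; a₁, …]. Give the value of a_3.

2

Repeatedly divide and take the remainder:
13894 ÷ 1719 → quotient 8, remainder 142
1719 ÷ 142 → quotient 12, remainder 15
142 ÷ 15 → quotient 9, remainder 7
15 ÷ 7 → quotient 2, remainder 1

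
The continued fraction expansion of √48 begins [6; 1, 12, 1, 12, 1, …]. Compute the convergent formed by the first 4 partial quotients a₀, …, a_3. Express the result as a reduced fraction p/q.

97/14

a_0 = 6: 6/1
a_1 = 1: 7/1
a_2 = 12: 90/13
a_3 = 1: 97/14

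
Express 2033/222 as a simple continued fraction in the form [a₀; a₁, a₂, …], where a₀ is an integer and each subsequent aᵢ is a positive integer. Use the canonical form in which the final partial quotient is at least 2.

2033 ÷ 222 → quotient 9, remainder 35
222 ÷ 35 → quotient 6, remainder 12
35 ÷ 12 → quotient 2, remainder 11
12 ÷ 11 → quotient 1, remainder 1
11 ÷ 1 → quotient 11, remainder 0

[9; 6, 2, 1, 11]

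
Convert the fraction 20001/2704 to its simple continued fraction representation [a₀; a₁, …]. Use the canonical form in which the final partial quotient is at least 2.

[7; 2, 1, 1, 11, 1, 42]

⌊20001/2704⌋ = 7, remainder 1073
⌊2704/1073⌋ = 2, remainder 558
⌊1073/558⌋ = 1, remainder 515
⌊558/515⌋ = 1, remainder 43
⌊515/43⌋ = 11, remainder 42
⌊43/42⌋ = 1, remainder 1
⌊42/1⌋ = 42, remainder 0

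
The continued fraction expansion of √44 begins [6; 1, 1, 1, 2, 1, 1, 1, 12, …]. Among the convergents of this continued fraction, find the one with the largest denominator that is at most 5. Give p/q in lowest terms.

20/3

a_0 = 6: 6/1  (≤ bound)
a_1 = 1: 7/1  (≤ bound)
a_2 = 1: 13/2  (≤ bound)
a_3 = 1: 20/3  (≤ bound)
a_4 = 2: 53/8  (> 5, stop)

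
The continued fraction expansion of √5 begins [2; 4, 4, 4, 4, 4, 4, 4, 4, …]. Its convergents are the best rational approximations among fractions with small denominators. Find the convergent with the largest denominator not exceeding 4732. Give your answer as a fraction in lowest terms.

2889/1292

List convergents until the denominator exceeds the bound:
a_0 = 2: 2/1  (≤ bound)
a_1 = 4: 9/4  (≤ bound)
a_2 = 4: 38/17  (≤ bound)
a_3 = 4: 161/72  (≤ bound)
a_4 = 4: 682/305  (≤ bound)
a_5 = 4: 2889/1292  (≤ bound)
a_6 = 4: 12238/5473  (> 4732, stop)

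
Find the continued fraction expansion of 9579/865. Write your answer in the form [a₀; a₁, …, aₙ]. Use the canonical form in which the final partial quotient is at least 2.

Apply division with remainder until the remainder is 0:
⌊9579/865⌋ = 11, remainder 64
⌊865/64⌋ = 13, remainder 33
⌊64/33⌋ = 1, remainder 31
⌊33/31⌋ = 1, remainder 2
⌊31/2⌋ = 15, remainder 1
⌊2/1⌋ = 2, remainder 0

[11; 13, 1, 1, 15, 2]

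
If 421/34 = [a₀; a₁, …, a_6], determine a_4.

⌊421/34⌋ = 12, remainder 13
⌊34/13⌋ = 2, remainder 8
⌊13/8⌋ = 1, remainder 5
⌊8/5⌋ = 1, remainder 3
⌊5/3⌋ = 1, remainder 2

1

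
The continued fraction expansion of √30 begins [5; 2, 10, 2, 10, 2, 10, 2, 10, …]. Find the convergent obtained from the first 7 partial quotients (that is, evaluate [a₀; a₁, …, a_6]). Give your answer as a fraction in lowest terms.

Use the convergent recurrence hₖ = aₖ·hₖ₋₁ + hₖ₋₂ (and likewise for the denominators kₖ):
a_0 = 5: 5/1
a_1 = 2: 11/2
a_2 = 10: 115/21
a_3 = 2: 241/44
a_4 = 10: 2525/461
a_5 = 2: 5291/966
a_6 = 10: 55435/10121

55435/10121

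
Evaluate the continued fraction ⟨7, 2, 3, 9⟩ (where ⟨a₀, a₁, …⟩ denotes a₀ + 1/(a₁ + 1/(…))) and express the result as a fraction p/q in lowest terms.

Work from the innermost term outward:
Start with 9.
3 + 1/(9/1) = 3 + 1/9 = 28/9
2 + 1/(28/9) = 2 + 9/28 = 65/28
7 + 1/(65/28) = 7 + 28/65 = 483/65

483/65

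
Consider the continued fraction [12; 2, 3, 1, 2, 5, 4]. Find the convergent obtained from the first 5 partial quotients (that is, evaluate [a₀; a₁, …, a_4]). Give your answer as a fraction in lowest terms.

a_0 = 12: 12/1
a_1 = 2: 25/2
a_2 = 3: 87/7
a_3 = 1: 112/9
a_4 = 2: 311/25

311/25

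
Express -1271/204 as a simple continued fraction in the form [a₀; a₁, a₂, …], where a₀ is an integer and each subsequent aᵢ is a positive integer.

Run the Euclidean algorithm, recording each quotient:
-1271 ÷ 204 → quotient -7, remainder 157
204 ÷ 157 → quotient 1, remainder 47
157 ÷ 47 → quotient 3, remainder 16
47 ÷ 16 → quotient 2, remainder 15
16 ÷ 15 → quotient 1, remainder 1
15 ÷ 1 → quotient 15, remainder 0

[-7; 1, 3, 2, 1, 15]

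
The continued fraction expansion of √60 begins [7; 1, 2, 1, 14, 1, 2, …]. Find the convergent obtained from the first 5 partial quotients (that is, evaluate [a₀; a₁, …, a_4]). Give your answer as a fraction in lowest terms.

457/59

a_0 = 7: 7/1
a_1 = 1: 8/1
a_2 = 2: 23/3
a_3 = 1: 31/4
a_4 = 14: 457/59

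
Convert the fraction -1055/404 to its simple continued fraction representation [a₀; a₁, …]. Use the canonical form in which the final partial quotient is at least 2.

[-3; 2, 1, 1, 2, 1, 10, 2]

Run the Euclidean algorithm, recording each quotient:
-1055 = -3·404 + 157, so a_0 = -3
404 = 2·157 + 90, so a_1 = 2
157 = 1·90 + 67, so a_2 = 1
90 = 1·67 + 23, so a_3 = 1
67 = 2·23 + 21, so a_4 = 2
23 = 1·21 + 2, so a_5 = 1
21 = 10·2 + 1, so a_6 = 10
2 = 2·1 + 0, so a_7 = 2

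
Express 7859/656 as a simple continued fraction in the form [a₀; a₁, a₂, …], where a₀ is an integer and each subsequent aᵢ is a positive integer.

7859 = 11·656 + 643, so a_0 = 11
656 = 1·643 + 13, so a_1 = 1
643 = 49·13 + 6, so a_2 = 49
13 = 2·6 + 1, so a_3 = 2
6 = 6·1 + 0, so a_4 = 6

[11; 1, 49, 2, 6]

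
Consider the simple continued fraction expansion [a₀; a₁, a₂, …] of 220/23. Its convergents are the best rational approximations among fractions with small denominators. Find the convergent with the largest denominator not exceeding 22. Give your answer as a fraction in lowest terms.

List convergents until the denominator exceeds the bound:
a_0 = 9: 9/1  (≤ bound)
a_1 = 1: 10/1  (≤ bound)
a_2 = 1: 19/2  (≤ bound)
a_3 = 3: 67/7  (≤ bound)
a_4 = 3: 220/23  (> 22, stop)

67/7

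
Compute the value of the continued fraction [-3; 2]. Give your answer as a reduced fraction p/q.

-5/2

a_0 = -3: -3/1
a_1 = 2: -5/2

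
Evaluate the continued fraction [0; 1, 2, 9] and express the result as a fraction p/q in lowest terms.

Start with 9.
2 + 1/(9/1) = 2 + 1/9 = 19/9
1 + 1/(19/9) = 1 + 9/19 = 28/19
0 + 1/(28/19) = 0 + 19/28 = 19/28

19/28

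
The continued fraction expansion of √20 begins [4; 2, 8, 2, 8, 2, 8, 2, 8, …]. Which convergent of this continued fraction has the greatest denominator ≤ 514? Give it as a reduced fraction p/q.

a_0 = 4: 4/1  (≤ bound)
a_1 = 2: 9/2  (≤ bound)
a_2 = 8: 76/17  (≤ bound)
a_3 = 2: 161/36  (≤ bound)
a_4 = 8: 1364/305  (≤ bound)
a_5 = 2: 2889/646  (> 514, stop)

1364/305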